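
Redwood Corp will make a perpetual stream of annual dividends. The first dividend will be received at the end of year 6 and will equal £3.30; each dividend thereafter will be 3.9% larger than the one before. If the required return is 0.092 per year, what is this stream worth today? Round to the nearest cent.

£40.10

Value at end of year 5: C₁ / (r − g) = £3.30 / (0.092 − 0.039) = £62.2642
Discount to today: PV = £62.2642 / (1 + 0.092)^5 = £62.2642 / 1.552792 = £40.10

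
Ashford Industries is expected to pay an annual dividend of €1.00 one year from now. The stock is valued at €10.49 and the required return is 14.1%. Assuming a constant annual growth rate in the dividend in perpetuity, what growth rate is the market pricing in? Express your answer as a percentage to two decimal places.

P = D₁/(r−g) ⇒ g = r − D₁/P = 0.141 − €1.00/€10.49 = 0.045671

4.57%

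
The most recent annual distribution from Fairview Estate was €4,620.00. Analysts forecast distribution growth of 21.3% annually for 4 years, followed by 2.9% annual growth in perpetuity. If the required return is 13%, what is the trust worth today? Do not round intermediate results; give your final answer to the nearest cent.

€84629.89

D_1 = 5604.06000
D_2 = 6797.72478
D_3 = 8245.64016
D_4 = 10001.96151
Terminal value at year 4: TV = D_4×(1+g_2)/(r−g_2) = 10292.01840/0.101 = 101901.17223
P_0 = D_1/(1+r)^1 + D_2/(1+r)^2 + D_3/(1+r)^3 + D_4/(1+r)^4 + TV/(1+r)^4
    = 4959.34513 + 5323.61562 + 5714.64225 + 6134.39031 + 62497.89730 = 84629.89061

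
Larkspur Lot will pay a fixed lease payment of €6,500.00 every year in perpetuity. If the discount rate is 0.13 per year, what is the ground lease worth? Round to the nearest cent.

€50000.00

Level perpetuity: PV = C / r = €6,500.00 / 0.13 = €50,000.00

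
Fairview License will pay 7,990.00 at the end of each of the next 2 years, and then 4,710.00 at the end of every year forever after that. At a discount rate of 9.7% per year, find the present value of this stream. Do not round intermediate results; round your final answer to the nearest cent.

PV of 2-year annuity: 7,990.00 × [1 − (1+0.097)^−2] / 0.097 = 13922.97216
Perpetuity value at year 2: 4,710.00 / 0.097 = 48556.70103
PV of perpetuity: 48556.70103 / (1+0.097)^2 = 40349.29191
Total PV = 13922.97216 + 40349.29191 = 54272.26407

54272.26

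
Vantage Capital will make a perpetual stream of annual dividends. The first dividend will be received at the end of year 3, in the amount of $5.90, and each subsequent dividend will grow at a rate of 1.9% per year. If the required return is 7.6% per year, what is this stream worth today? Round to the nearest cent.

Value at end of year 2: C₁ / (r − g) = $5.90 / (0.076 − 0.019) = $103.5088
Discount to today: PV = $103.5088 / (1 + 0.076)^2 = $103.5088 / 1.157776 = $89.40

$89.40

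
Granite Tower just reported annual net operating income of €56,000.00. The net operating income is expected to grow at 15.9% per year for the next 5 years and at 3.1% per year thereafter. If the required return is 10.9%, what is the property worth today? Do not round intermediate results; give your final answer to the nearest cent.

D_1 = 64904.00000
D_2 = 75223.73600
D_3 = 87184.31002
D_4 = 101046.61532
D_5 = 117113.02715
Terminal value at year 5: TV = D_5×(1+g_2)/(r−g_2) = 120743.53100/0.078 = 1547993.98712
P_0 = D_1/(1+r)^1 + D_2/(1+r)^2 + D_3/(1+r)^3 + D_4/(1+r)^4 + D_5/(1+r)^5 + TV/(1+r)^5
    = 58524.79711 + 61163.42638 + 63921.02000 + 66802.94155 + 69814.79644 + 922808.39910 = 1243035.38057

€1243035.38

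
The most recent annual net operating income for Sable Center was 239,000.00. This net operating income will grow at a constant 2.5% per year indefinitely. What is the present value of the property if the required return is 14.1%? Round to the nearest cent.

D₁ = D₀ × (1 + g) = 239,000.00 × 1.025 = 244,975.0000
Growing perpetuity: P = D₁ / (r − g) = 244,975.0000 / (0.141 − 0.025) = 2,111,853.45

2111853.45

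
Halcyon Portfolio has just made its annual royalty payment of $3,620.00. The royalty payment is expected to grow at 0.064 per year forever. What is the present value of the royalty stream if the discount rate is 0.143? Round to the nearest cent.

D₁ = D₀ × (1 + g) = $3,620.00 × 1.064 = $3,851.6800
Growing perpetuity: P = D₁ / (r − g) = $3,851.6800 / (0.143 − 0.064) = $48,755.44

$48755.44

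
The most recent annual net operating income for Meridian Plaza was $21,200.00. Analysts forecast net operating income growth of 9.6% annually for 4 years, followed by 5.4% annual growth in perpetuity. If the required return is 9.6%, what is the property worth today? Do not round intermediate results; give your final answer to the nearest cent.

D_1 = 23235.20000
D_2 = 25465.77920
D_3 = 27910.49400
D_4 = 30589.90143
Terminal value at year 4: TV = D_4×(1+g_2)/(r−g_2) = 32241.75610/0.042 = 767660.85963
P_0 = D_1/(1+r)^1 + D_2/(1+r)^2 + D_3/(1+r)^3 + D_4/(1+r)^4 + TV/(1+r)^4
    = 21200.00000 + 21200.00000 + 21200.00000 + 21200.00000 + 532019.04762 = 616819.04762

$616819.05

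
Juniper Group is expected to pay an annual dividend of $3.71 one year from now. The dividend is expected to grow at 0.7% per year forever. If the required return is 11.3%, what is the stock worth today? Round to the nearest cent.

$35.00

Growing perpetuity: P = D₁ / (r − g) = $3.7100 / (0.113 − 0.007) = $35.00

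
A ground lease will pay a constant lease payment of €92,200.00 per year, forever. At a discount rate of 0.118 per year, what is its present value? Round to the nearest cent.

€781355.93

Level perpetuity: PV = C / r = €92,200.00 / 0.118 = €781,355.93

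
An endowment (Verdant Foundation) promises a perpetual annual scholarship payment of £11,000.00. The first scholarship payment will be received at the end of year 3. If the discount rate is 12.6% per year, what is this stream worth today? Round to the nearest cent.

Value at end of year 2: C / r = £11,000.00 / 0.126 = £87,301.5873
Discount to today: PV = £87,301.5873 / (1 + 0.126)^2 = £87,301.5873 / 1.267876 = £68,856.57

£68856.57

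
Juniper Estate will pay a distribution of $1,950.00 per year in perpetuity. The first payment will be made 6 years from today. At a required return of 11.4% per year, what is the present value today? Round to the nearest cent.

Value at end of year 5: C / r = $1,950.00 / 0.114 = $17,105.2632
Discount to today: PV = $17,105.2632 / (1 + 0.114)^5 = $17,105.2632 / 1.715639 = $9,970.20

$9970.20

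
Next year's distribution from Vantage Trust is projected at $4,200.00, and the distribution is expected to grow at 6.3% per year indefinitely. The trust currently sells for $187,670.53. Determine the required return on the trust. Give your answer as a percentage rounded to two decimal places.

8.54%

P = D₁/(r − g) ⇒ r = D₁/P + g = $4,200.0000/$187,670.53 + 0.063 = 0.022380 + 0.063 = 0.085380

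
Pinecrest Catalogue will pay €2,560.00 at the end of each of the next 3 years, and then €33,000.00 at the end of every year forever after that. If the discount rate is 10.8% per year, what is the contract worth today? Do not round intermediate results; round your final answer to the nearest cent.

PV of 3-year annuity: €2,560.00 × [1 − (1+0.108)^−3] / 0.108 = 6277.73504
Perpetuity value at year 3: €33,000.00 / 0.108 = 305555.55556
PV of perpetuity: 305555.55556 / (1+0.108)^3 = 224631.62726
Total PV = 6277.73504 + 224631.62726 = 230909.36231

€230909.36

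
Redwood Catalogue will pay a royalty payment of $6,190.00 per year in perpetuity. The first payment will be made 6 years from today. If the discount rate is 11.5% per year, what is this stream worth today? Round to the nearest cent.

$31233.34

Value at end of year 5: C / r = $6,190.00 / 0.115 = $53,826.0870
Discount to today: PV = $53,826.0870 / (1 + 0.115)^5 = $53,826.0870 / 1.723353 = $31,233.34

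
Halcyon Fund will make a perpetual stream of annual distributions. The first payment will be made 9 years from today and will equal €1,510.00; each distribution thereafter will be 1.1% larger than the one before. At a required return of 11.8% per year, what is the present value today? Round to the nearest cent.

€5781.74

Value at end of year 8: C₁ / (r − g) = €1,510.00 / (0.118 − 0.011) = €14,112.1495
Discount to today: PV = €14,112.1495 / (1 + 0.118)^8 = €14,112.1495 / 2.440813 = €5,781.74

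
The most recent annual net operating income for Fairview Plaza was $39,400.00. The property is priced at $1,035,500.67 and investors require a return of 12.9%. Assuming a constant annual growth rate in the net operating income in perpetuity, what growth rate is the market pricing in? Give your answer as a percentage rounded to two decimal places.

P = D₀(1+g)/(r−g) ⇒ P(r−g) = D₀(1+g) ⇒ g(P+D₀) = P·r − D₀
g = (P·r − D₀)/(P + D₀) = ($1,035,500.67×0.129 − $39,400.00) / ($1,035,500.67 + $39,400.00) = 0.087617

8.76%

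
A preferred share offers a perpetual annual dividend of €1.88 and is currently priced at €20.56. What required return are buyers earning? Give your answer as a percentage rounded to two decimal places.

P = C/r ⇒ r = C/P = €1.88/€20.56 = 0.091440

9.14%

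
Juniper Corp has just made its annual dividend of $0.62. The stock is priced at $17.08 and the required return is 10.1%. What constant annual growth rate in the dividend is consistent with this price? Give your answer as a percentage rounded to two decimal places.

6.24%

P = D₀(1+g)/(r−g) ⇒ P(r−g) = D₀(1+g) ⇒ g(P+D₀) = P·r − D₀
g = (P·r − D₀)/(P + D₀) = ($17.08×0.101 − $0.62) / ($17.08 + $0.62) = 0.062434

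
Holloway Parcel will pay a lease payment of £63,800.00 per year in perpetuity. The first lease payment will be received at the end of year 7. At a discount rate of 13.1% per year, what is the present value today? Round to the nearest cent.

£232687.88

Value at end of year 6: C / r = £63,800.00 / 0.131 = £487,022.9008
Discount to today: PV = £487,022.9008 / (1 + 0.131)^6 = £487,022.9008 / 2.093031 = £232,687.88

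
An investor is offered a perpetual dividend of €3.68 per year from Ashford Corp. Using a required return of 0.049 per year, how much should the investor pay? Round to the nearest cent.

€75.10

Level perpetuity: PV = C / r = €3.68 / 0.049 = €75.10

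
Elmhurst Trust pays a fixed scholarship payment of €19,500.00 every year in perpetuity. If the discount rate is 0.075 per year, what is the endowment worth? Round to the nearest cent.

€260000.00

Level perpetuity: PV = C / r = €19,500.00 / 0.075 = €260,000.00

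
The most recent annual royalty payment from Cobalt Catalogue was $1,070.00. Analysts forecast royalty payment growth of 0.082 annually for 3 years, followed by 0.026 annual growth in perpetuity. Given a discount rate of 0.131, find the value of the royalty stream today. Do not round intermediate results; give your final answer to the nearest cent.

$12094.33

D_1 = 1157.74000
D_2 = 1252.67468
D_3 = 1355.39400
Terminal value at year 3: TV = D_3×(1+g_2)/(r−g_2) = 1390.63425/0.105 = 13244.13569
P_0 = D_1/(1+r)^1 + D_2/(1+r)^2 + D_3/(1+r)^3 + TV/(1+r)^3
    = 1023.64279 + 979.29399 + 936.86658 + 9154.52483 = 12094.32819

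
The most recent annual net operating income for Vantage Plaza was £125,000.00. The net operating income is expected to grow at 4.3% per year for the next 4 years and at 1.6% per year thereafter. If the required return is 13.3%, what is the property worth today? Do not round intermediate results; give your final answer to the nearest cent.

D_1 = 130375.00000
D_2 = 135981.12500
D_3 = 141828.31337
D_4 = 147926.93085
Terminal value at year 4: TV = D_4×(1+g_2)/(r−g_2) = 150293.76174/0.117 = 1284562.06619
P_0 = D_1/(1+r)^1 + D_2/(1+r)^2 + D_3/(1+r)^3 + D_4/(1+r)^4 + TV/(1+r)^4
    = 115070.60900 + 105929.96045 + 97515.40048 + 89769.25217 + 779534.70258 = 1187819.92469

£1187819.92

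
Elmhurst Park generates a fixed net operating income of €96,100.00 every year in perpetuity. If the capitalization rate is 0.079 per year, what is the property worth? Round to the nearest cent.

€1216455.70

Level perpetuity: PV = C / r = €96,100.00 / 0.079 = €1,216,455.70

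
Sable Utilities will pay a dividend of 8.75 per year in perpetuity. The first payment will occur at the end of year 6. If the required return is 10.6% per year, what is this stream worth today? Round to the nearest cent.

49.88

Value at end of year 5: C / r = 8.75 / 0.106 = 82.5472
Discount to today: PV = 82.5472 / (1 + 0.106)^5 = 82.5472 / 1.654915 = 49.88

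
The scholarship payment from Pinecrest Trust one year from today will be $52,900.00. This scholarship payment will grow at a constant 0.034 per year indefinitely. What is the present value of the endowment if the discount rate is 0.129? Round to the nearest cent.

$556842.11

Growing perpetuity: P = D₁ / (r − g) = $52,900.0000 / (0.129 − 0.034) = $556,842.11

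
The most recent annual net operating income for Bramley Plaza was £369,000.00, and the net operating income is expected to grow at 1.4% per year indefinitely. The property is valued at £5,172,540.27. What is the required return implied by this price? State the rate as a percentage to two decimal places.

D₁ = £369,000.00 × 1.014 = £374,166.0000
P = D₁/(r − g) ⇒ r = D₁/P + g = £374,166.0000/£5,172,540.27 + 0.014 = 0.072337 + 0.014 = 0.086337

8.63%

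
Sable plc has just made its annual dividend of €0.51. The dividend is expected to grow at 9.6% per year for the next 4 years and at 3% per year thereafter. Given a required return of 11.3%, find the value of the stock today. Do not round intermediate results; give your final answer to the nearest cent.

D_1 = 0.55896
D_2 = 0.61262
D_3 = 0.67143
D_4 = 0.73589
Terminal value at year 4: TV = D_4×(1+g_2)/(r−g_2) = 0.75797/0.083 = 9.13212
P_0 = D_1/(1+r)^1 + D_2/(1+r)^2 + D_3/(1+r)^3 + D_4/(1+r)^4 + TV/(1+r)^4
    = 0.50221 + 0.49454 + 0.48699 + 0.47955 + 5.95101 = 7.91430

€7.91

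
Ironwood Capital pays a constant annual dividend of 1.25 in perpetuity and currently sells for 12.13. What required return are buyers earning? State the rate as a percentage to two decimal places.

10.31%

P = C/r ⇒ r = C/P = 1.25/12.13 = 0.103050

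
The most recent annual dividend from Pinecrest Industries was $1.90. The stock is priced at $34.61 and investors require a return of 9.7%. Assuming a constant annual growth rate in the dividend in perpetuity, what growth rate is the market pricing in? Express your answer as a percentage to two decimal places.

P = D₀(1+g)/(r−g) ⇒ P(r−g) = D₀(1+g) ⇒ g(P+D₀) = P·r − D₀
g = (P·r − D₀)/(P + D₀) = ($34.61×0.097 − $1.90) / ($34.61 + $1.90) = 0.039912

3.99%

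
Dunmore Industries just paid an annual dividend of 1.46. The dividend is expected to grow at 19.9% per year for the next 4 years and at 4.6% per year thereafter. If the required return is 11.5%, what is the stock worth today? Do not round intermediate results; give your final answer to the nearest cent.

36.62

D_1 = 1.75054
D_2 = 2.09890
D_3 = 2.51658
D_4 = 3.01738
Terminal value at year 4: TV = D_4×(1+g_2)/(r−g_2) = 3.15618/0.069 = 45.74169
P_0 = D_1/(1+r)^1 + D_2/(1+r)^2 + D_3/(1+r)^3 + D_4/(1+r)^4 + TV/(1+r)^4
    = 1.56999 + 1.68827 + 1.81546 + 1.95223 + 29.59462 = 36.62056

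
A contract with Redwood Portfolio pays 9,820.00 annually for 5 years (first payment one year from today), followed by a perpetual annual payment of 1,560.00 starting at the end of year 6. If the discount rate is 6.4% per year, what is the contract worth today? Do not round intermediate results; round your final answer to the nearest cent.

PV of 5-year annuity: 9,820.00 × [1 − (1+0.064)^−5] / 0.064 = 40919.14506
Perpetuity value at year 5: 1,560.00 / 0.064 = 24375.00000
PV of perpetuity: 24375.00000 / (1+0.064)^5 = 17874.60628
Total PV = 40919.14506 + 17874.60628 = 58793.75134

58793.75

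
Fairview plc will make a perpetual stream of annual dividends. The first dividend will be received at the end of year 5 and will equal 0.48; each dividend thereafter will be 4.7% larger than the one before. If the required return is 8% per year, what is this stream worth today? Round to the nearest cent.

10.69

Value at end of year 4: C₁ / (r − g) = 0.48 / (0.08 − 0.047) = 14.5455
Discount to today: PV = 14.5455 / (1 + 0.08)^4 = 14.5455 / 1.360489 = 10.69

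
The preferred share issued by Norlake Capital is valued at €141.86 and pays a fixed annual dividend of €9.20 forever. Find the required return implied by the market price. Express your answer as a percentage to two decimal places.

P = C/r ⇒ r = C/P = €9.20/€141.86 = 0.064853

6.49%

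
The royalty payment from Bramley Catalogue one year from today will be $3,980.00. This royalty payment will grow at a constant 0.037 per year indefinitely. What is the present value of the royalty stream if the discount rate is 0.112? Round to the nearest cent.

$53066.67

Growing perpetuity: P = D₁ / (r − g) = $3,980.0000 / (0.112 − 0.037) = $53,066.67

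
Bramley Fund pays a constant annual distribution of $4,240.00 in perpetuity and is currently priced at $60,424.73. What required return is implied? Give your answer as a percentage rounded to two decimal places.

7.02%

P = C/r ⇒ r = C/P = $4,240.00/$60,424.73 = 0.070170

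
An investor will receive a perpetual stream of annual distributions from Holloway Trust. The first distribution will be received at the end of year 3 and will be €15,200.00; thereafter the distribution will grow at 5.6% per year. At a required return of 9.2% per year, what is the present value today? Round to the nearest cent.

€354075.45

Value at end of year 2: C₁ / (r − g) = €15,200.00 / (0.092 − 0.056) = €422,222.2222
Discount to today: PV = €422,222.2222 / (1 + 0.092)^2 = €422,222.2222 / 1.192464 = €354,075.45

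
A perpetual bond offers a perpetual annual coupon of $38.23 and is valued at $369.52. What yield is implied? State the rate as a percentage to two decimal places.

10.35%

P = C/r ⇒ r = C/P = $38.23/$369.52 = 0.103459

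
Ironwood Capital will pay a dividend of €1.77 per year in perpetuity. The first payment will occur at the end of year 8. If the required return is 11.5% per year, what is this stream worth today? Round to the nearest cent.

Value at end of year 7: C / r = €1.77 / 0.115 = €15.3913
Discount to today: PV = €15.3913 / (1 + 0.115)^7 = €15.3913 / 2.142516 = €7.18

€7.18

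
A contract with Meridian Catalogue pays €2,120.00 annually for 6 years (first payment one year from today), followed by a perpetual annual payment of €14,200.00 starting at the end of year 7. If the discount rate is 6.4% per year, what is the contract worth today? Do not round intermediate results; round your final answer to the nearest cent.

€163212.99

PV of 6-year annuity: €2,120.00 × [1 − (1+0.064)^−6] / 0.064 = 10294.98908
Perpetuity value at year 6: €14,200.00 / 0.064 = 221875.00000
PV of perpetuity: 221875.00000 / (1+0.064)^6 = 152917.99766
Total PV = 10294.98908 + 152917.99766 = 163212.98674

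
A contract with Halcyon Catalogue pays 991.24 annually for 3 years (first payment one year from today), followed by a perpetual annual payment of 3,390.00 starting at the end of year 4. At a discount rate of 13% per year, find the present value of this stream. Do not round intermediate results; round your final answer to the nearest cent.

20413.08

PV of 3-year annuity: 991.24 × [1 − (1+0.13)^−3] / 0.13 = 2340.46890
Perpetuity value at year 3: 3,390.00 / 0.13 = 26076.92308
PV of perpetuity: 26076.92308 / (1+0.13)^3 = 18072.61577
Total PV = 2340.46890 + 18072.61577 = 20413.08467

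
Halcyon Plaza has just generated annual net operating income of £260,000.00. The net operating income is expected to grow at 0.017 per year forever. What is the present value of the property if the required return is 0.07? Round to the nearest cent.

D₁ = D₀ × (1 + g) = £260,000.00 × 1.017 = £264,420.0000
Growing perpetuity: P = D₁ / (r − g) = £264,420.0000 / (0.07 − 0.017) = £4,989,056.60

£4989056.60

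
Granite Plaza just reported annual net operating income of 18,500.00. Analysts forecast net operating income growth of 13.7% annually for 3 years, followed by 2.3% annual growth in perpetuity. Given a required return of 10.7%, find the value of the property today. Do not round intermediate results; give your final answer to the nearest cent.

D_1 = 21034.50000
D_2 = 23916.22650
D_3 = 27192.74953
Terminal value at year 3: TV = D_3×(1+g_2)/(r−g_2) = 27818.18277/0.084 = 331168.84250
P_0 = D_1/(1+r)^1 + D_2/(1+r)^2 + D_3/(1+r)^3 + TV/(1+r)^3
    = 19001.35501 + 19516.29688 + 20045.19382 + 244121.82472 = 302684.67043

302684.67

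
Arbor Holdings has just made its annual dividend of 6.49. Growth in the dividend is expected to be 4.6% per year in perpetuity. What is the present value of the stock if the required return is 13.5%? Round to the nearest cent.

D₁ = D₀ × (1 + g) = 6.49 × 1.046 = 6.7885
Growing perpetuity: P = D₁ / (r − g) = 6.7885 / (0.135 − 0.046) = 76.28

76.28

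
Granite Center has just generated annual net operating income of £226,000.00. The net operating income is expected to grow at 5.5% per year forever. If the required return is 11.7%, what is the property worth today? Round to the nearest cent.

D₁ = D₀ × (1 + g) = £226,000.00 × 1.055 = £238,430.0000
Growing perpetuity: P = D₁ / (r − g) = £238,430.0000 / (0.117 − 0.055) = £3,845,645.16

£3845645.16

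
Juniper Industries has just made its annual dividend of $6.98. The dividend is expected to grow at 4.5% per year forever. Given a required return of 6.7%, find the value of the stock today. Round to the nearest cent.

D₁ = D₀ × (1 + g) = $6.98 × 1.045 = $7.2941
Growing perpetuity: P = D₁ / (r − g) = $7.2941 / (0.067 − 0.045) = $331.55

$331.55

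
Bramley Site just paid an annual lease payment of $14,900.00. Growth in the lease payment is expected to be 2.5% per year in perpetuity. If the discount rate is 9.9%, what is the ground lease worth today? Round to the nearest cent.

$206385.14

D₁ = D₀ × (1 + g) = $14,900.00 × 1.025 = $15,272.5000
Growing perpetuity: P = D₁ / (r − g) = $15,272.5000 / (0.099 − 0.025) = $206,385.14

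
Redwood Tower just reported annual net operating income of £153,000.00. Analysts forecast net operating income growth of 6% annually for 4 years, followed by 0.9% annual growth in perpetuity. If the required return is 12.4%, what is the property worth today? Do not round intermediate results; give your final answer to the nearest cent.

D_1 = 162180.00000
D_2 = 171910.80000
D_3 = 182225.44800
D_4 = 193158.97488
Terminal value at year 4: TV = D_4×(1+g_2)/(r−g_2) = 194897.40565/0.115 = 1694760.04916
P_0 = D_1/(1+r)^1 + D_2/(1+r)^2 + D_3/(1+r)^3 + D_4/(1+r)^4 + TV/(1+r)^4
    = 144288.25623 + 136072.55481 + 128324.65133 + 121017.90962 + 1061800.61568 = 1591503.98766

£1591503.99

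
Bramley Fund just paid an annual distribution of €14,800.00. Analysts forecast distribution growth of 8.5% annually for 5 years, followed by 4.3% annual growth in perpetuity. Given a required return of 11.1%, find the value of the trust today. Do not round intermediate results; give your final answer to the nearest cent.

€270622.00

D_1 = 16058.00000
D_2 = 17422.93000
D_3 = 18903.87905
D_4 = 20510.70877
D_5 = 22254.11901
Terminal value at year 5: TV = D_5×(1+g_2)/(r−g_2) = 23211.04613/0.068 = 341338.91371
P_0 = D_1/(1+r)^1 + D_2/(1+r)^2 + D_3/(1+r)^3 + D_4/(1+r)^4 + D_5/(1+r)^5 + TV/(1+r)^5
    = 14453.64536 + 14115.39624 + 13785.06293 + 13462.46020 + 13147.40713 + 201658.02400 = 270621.99587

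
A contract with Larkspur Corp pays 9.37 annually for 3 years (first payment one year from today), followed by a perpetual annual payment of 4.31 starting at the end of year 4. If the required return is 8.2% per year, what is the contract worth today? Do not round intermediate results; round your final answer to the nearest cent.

65.55

PV of 3-year annuity: 9.37 × [1 − (1+0.082)^−3] / 0.082 = 24.06052
Perpetuity value at year 3: 4.31 / 0.082 = 52.56098
PV of perpetuity: 52.56098 / (1+0.082)^3 = 41.49365
Total PV = 24.06052 + 41.49365 = 65.55417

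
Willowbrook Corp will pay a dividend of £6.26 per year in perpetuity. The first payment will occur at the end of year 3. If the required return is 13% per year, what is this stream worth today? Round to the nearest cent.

Value at end of year 2: C / r = £6.26 / 0.13 = £48.1538
Discount to today: PV = £48.1538 / (1 + 0.13)^2 = £48.1538 / 1.276900 = £37.71

£37.71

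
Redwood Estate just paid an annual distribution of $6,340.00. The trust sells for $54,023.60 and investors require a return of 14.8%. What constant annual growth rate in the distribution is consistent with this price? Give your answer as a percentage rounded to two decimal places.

2.74%

P = D₀(1+g)/(r−g) ⇒ P(r−g) = D₀(1+g) ⇒ g(P+D₀) = P·r − D₀
g = (P·r − D₀)/(P + D₀) = ($54,023.60×0.148 − $6,340.00) / ($54,023.60 + $6,340.00) = 0.027425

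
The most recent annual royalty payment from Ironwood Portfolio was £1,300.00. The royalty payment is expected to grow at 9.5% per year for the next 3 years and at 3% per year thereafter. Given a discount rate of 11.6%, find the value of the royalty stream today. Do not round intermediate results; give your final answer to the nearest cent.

D_1 = 1423.50000
D_2 = 1558.73250
D_3 = 1706.81209
Terminal value at year 3: TV = D_3×(1+g_2)/(r−g_2) = 1758.01645/0.086 = 20442.05175
P_0 = D_1/(1+r)^1 + D_2/(1+r)^2 + D_3/(1+r)^3 + TV/(1+r)^3
    = 1275.53763 + 1251.53558 + 1227.98518 + 14707.26438 = 18462.32278

£18462.32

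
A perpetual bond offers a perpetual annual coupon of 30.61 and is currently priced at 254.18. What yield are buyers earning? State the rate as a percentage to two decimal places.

12.04%

P = C/r ⇒ r = C/P = 30.61/254.18 = 0.120426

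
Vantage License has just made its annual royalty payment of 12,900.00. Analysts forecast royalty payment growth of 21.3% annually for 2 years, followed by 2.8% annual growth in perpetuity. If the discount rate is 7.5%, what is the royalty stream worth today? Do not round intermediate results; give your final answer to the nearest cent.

390224.68

D_1 = 15647.70000
D_2 = 18980.66010
Terminal value at year 2: TV = D_2×(1+g_2)/(r−g_2) = 19512.11858/0.047 = 415151.45921
P_0 = D_1/(1+r)^1 + D_2/(1+r)^2 + TV/(1+r)^2
    = 14556.00000 + 16424.58419 + 359244.09667 = 390224.68085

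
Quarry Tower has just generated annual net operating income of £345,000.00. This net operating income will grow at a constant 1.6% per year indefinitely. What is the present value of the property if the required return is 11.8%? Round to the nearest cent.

£3436470.59

D₁ = D₀ × (1 + g) = £345,000.00 × 1.016 = £350,520.0000
Growing perpetuity: P = D₁ / (r − g) = £350,520.0000 / (0.118 − 0.016) = £3,436,470.59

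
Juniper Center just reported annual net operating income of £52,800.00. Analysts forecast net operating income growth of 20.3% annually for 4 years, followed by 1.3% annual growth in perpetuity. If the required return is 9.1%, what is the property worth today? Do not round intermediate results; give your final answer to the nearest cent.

£1284965.99

D_1 = 63518.40000
D_2 = 76412.63520
D_3 = 91924.40015
D_4 = 110585.05338
Terminal value at year 4: TV = D_4×(1+g_2)/(r−g_2) = 112022.65907/0.078 = 1436187.93678
P_0 = D_1/(1+r)^1 + D_2/(1+r)^2 + D_3/(1+r)^3 + D_4/(1+r)^4 + TV/(1+r)^4
    = 58220.34830 + 64197.13933 + 70787.49644 + 78054.40716 + 1013706.59561 = 1284965.98685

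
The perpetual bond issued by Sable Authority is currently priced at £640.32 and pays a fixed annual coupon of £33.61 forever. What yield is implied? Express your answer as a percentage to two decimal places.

5.25%

P = C/r ⇒ r = C/P = £33.61/£640.32 = 0.052489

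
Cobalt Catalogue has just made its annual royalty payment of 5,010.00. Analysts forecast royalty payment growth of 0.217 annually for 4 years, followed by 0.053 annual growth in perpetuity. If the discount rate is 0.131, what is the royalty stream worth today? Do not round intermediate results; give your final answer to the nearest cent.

114824.53

D_1 = 6097.17000
D_2 = 7420.25589
D_3 = 9030.45142
D_4 = 10990.05938
Terminal value at year 4: TV = D_4×(1+g_2)/(r−g_2) = 11572.53252/0.078 = 148365.80157
P_0 = D_1/(1+r)^1 + D_2/(1+r)^2 + D_3/(1+r)^3 + D_4/(1+r)^4 + TV/(1+r)^4
    = 5390.95491 + 5800.87721 + 6241.96955 + 6716.60207 + 90674.12797 = 114824.53171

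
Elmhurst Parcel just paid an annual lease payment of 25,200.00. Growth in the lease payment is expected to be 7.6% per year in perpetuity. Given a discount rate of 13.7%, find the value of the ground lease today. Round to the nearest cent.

444511.48

D₁ = D₀ × (1 + g) = 25,200.00 × 1.076 = 27,115.2000
Growing perpetuity: P = D₁ / (r − g) = 27,115.2000 / (0.137 − 0.076) = 444,511.48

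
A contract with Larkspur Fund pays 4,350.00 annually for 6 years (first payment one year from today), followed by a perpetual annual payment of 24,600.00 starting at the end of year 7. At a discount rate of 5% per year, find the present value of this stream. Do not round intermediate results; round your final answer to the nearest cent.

PV of 6-year annuity: 4,350.00 × [1 − (1+0.05)^−6] / 0.05 = 22079.26049
Perpetuity value at year 6: 24,600.00 / 0.05 = 492000.00000
PV of perpetuity: 492000.00000 / (1+0.05)^6 = 367137.97515
Total PV = 22079.26049 + 367137.97515 = 389217.23564

389217.24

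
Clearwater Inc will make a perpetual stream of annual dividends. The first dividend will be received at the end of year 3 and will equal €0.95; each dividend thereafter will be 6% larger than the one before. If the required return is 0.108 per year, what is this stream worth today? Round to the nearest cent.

€16.12

Value at end of year 2: C₁ / (r − g) = €0.95 / (0.108 − 0.06) = €19.7917
Discount to today: PV = €19.7917 / (1 + 0.108)^2 = €19.7917 / 1.227664 = €16.12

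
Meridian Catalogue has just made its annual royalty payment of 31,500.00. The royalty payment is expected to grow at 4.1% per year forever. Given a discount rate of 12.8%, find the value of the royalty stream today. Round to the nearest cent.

376913.79

D₁ = D₀ × (1 + g) = 31,500.00 × 1.041 = 32,791.5000
Growing perpetuity: P = D₁ / (r − g) = 32,791.5000 / (0.128 − 0.041) = 376,913.79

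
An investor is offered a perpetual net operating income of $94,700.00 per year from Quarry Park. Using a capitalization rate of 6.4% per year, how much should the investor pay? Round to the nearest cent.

Level perpetuity: PV = C / r = $94,700.00 / 0.064 = $1,479,687.50

$1479687.50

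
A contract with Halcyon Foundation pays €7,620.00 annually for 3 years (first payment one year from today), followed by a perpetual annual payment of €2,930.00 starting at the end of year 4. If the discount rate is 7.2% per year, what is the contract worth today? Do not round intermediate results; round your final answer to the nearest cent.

PV of 3-year annuity: €7,620.00 × [1 − (1+0.072)^−3] / 0.072 = 19924.44113
Perpetuity value at year 3: €2,930.00 / 0.072 = 40694.44444
PV of perpetuity: 40694.44444 / (1+0.072)^3 = 33033.20921
Total PV = 19924.44113 + 33033.20921 = 52957.65034

€52957.65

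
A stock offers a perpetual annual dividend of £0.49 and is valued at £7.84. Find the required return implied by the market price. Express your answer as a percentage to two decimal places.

6.25%

P = C/r ⇒ r = C/P = £0.49/£7.84 = 0.062500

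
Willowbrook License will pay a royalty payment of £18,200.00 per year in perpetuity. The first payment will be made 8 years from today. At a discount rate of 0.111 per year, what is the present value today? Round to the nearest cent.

Value at end of year 7: C / r = £18,200.00 / 0.111 = £163,963.9640
Discount to today: PV = £163,963.9640 / (1 + 0.111)^7 = £163,963.9640 / 2.089288 = £78,478.37

£78478.37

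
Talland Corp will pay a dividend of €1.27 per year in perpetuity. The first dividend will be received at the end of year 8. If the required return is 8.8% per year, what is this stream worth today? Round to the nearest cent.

Value at end of year 7: C / r = €1.27 / 0.088 = €14.4318
Discount to today: PV = €14.4318 / (1 + 0.088)^7 = €14.4318 / 1.804689 = €8.00

€8.00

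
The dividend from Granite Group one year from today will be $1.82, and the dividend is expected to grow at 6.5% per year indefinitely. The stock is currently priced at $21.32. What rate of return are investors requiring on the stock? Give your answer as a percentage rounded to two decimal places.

P = D₁/(r − g) ⇒ r = D₁/P + g = $1.8200/$21.32 + 0.065 = 0.085366 + 0.065 = 0.150366

15.04%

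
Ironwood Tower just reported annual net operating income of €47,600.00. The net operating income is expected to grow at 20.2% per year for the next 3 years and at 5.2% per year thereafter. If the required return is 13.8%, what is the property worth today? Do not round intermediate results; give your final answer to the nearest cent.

€845609.56

D_1 = 57215.20000
D_2 = 68772.67040
D_3 = 82664.74982
Terminal value at year 3: TV = D_3×(1+g_2)/(r−g_2) = 86963.31681/0.086 = 1011201.35827
P_0 = D_1/(1+r)^1 + D_2/(1+r)^2 + D_3/(1+r)^3 + TV/(1+r)^3
    = 50276.97715 + 53104.50487 + 56091.04996 + 686137.02969 = 845609.56166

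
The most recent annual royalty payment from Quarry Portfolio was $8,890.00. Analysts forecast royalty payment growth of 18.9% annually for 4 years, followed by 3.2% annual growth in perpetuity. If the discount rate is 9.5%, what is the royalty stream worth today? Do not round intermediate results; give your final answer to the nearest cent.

$246322.57

D_1 = 10570.21000
D_2 = 12567.97969
D_3 = 14943.32785
D_4 = 17767.61682
Terminal value at year 4: TV = D_4×(1+g_2)/(r−g_2) = 18336.18055/0.063 = 291050.48497
P_0 = D_1/(1+r)^1 + D_2/(1+r)^2 + D_3/(1+r)^3 + D_4/(1+r)^4 + TV/(1+r)^4
    = 9653.15982 + 10481.83290 + 11381.64321 + 12358.69751 + 202447.23545 = 246322.56889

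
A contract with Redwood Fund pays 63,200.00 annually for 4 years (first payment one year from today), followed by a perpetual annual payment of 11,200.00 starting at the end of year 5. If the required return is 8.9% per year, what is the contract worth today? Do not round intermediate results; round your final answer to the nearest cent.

PV of 4-year annuity: 63,200.00 × [1 − (1+0.089)^−4] / 0.089 = 205200.52217
Perpetuity value at year 4: 11,200.00 / 0.089 = 125842.69663
PV of perpetuity: 125842.69663 / (1+0.089)^4 = 89478.04713
Total PV = 205200.52217 + 89478.04713 = 294678.56930

294678.57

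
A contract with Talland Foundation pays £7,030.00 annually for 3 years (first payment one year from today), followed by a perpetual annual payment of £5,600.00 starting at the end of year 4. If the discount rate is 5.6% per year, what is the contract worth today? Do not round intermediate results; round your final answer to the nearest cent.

£103850.87

PV of 3-year annuity: £7,030.00 × [1 − (1+0.056)^−3] / 0.056 = 18931.21285
Perpetuity value at year 3: £5,600.00 / 0.056 = 100000.00000
PV of perpetuity: 100000.00000 / (1+0.056)^3 = 84919.65975
Total PV = 18931.21285 + 84919.65975 = 103850.87260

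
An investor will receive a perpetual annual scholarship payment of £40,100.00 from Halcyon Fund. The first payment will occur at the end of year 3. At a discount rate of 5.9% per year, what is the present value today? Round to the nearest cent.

Value at end of year 2: C / r = £40,100.00 / 0.059 = £679,661.0169
Discount to today: PV = £679,661.0169 / (1 + 0.059)^2 = £679,661.0169 / 1.121481 = £606,038.82

£606038.82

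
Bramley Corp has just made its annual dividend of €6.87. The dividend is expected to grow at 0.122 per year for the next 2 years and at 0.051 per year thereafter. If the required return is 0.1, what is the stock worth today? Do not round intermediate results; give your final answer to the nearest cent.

€167.46

D_1 = 7.70814
D_2 = 8.64853
Terminal value at year 2: TV = D_2×(1+g_2)/(r−g_2) = 9.08961/0.049 = 185.50221
P_0 = D_1/(1+r)^1 + D_2/(1+r)^2 + TV/(1+r)^2
    = 7.00740 + 7.14755 + 153.30761 = 167.46256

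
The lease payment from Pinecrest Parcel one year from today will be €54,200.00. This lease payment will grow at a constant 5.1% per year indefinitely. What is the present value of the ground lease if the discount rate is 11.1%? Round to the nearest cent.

€903333.33

Growing perpetuity: P = D₁ / (r − g) = €54,200.0000 / (0.111 − 0.051) = €903,333.33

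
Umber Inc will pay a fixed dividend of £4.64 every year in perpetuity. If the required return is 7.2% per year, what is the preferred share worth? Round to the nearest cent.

Level perpetuity: PV = C / r = £4.64 / 0.072 = £64.44

£64.44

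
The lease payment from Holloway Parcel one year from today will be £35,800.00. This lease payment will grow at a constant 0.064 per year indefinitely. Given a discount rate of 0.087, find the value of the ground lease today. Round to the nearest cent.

Growing perpetuity: P = D₁ / (r − g) = £35,800.0000 / (0.087 − 0.064) = £1,556,521.74

£1556521.74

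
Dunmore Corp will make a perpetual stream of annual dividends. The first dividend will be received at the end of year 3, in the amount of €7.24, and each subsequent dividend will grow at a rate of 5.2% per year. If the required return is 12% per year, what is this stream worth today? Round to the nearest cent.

Value at end of year 2: C₁ / (r − g) = €7.24 / (0.12 − 0.052) = €106.4706
Discount to today: PV = €106.4706 / (1 + 0.12)^2 = €106.4706 / 1.254400 = €84.88

€84.88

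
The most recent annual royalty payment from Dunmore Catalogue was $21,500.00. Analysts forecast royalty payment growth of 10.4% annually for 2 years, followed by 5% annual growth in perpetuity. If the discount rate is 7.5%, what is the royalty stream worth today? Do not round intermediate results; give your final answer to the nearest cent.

D_1 = 23736.00000
D_2 = 26204.54400
Terminal value at year 2: TV = D_2×(1+g_2)/(r−g_2) = 27514.77120/0.025 = 1100590.84800
P_0 = D_1/(1+r)^1 + D_2/(1+r)^2 + TV/(1+r)^2
    = 22080.00000 + 22675.64651 + 952377.15349 = 997132.80000

$997132.80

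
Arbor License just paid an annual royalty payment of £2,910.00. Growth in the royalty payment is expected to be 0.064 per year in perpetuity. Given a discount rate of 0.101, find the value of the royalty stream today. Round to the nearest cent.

D₁ = D₀ × (1 + g) = £2,910.00 × 1.064 = £3,096.2400
Growing perpetuity: P = D₁ / (r − g) = £3,096.2400 / (0.101 − 0.064) = £83,682.16

£83682.16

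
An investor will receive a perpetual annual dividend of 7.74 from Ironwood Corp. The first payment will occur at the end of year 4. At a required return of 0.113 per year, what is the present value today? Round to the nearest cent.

49.68

Value at end of year 3: C / r = 7.74 / 0.113 = 68.4956
Discount to today: PV = 68.4956 / (1 + 0.113)^3 = 68.4956 / 1.378750 = 49.68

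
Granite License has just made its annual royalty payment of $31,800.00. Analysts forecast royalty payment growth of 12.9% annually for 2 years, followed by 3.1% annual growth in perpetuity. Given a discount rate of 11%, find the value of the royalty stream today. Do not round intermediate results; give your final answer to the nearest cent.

D_1 = 35902.20000
D_2 = 40533.58380
Terminal value at year 2: TV = D_2×(1+g_2)/(r−g_2) = 41790.12490/0.079 = 528988.92276
P_0 = D_1/(1+r)^1 + D_2/(1+r)^2 + TV/(1+r)^2
    = 32344.32432 + 32897.96591 + 429339.27665 = 494581.56688

$494581.57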